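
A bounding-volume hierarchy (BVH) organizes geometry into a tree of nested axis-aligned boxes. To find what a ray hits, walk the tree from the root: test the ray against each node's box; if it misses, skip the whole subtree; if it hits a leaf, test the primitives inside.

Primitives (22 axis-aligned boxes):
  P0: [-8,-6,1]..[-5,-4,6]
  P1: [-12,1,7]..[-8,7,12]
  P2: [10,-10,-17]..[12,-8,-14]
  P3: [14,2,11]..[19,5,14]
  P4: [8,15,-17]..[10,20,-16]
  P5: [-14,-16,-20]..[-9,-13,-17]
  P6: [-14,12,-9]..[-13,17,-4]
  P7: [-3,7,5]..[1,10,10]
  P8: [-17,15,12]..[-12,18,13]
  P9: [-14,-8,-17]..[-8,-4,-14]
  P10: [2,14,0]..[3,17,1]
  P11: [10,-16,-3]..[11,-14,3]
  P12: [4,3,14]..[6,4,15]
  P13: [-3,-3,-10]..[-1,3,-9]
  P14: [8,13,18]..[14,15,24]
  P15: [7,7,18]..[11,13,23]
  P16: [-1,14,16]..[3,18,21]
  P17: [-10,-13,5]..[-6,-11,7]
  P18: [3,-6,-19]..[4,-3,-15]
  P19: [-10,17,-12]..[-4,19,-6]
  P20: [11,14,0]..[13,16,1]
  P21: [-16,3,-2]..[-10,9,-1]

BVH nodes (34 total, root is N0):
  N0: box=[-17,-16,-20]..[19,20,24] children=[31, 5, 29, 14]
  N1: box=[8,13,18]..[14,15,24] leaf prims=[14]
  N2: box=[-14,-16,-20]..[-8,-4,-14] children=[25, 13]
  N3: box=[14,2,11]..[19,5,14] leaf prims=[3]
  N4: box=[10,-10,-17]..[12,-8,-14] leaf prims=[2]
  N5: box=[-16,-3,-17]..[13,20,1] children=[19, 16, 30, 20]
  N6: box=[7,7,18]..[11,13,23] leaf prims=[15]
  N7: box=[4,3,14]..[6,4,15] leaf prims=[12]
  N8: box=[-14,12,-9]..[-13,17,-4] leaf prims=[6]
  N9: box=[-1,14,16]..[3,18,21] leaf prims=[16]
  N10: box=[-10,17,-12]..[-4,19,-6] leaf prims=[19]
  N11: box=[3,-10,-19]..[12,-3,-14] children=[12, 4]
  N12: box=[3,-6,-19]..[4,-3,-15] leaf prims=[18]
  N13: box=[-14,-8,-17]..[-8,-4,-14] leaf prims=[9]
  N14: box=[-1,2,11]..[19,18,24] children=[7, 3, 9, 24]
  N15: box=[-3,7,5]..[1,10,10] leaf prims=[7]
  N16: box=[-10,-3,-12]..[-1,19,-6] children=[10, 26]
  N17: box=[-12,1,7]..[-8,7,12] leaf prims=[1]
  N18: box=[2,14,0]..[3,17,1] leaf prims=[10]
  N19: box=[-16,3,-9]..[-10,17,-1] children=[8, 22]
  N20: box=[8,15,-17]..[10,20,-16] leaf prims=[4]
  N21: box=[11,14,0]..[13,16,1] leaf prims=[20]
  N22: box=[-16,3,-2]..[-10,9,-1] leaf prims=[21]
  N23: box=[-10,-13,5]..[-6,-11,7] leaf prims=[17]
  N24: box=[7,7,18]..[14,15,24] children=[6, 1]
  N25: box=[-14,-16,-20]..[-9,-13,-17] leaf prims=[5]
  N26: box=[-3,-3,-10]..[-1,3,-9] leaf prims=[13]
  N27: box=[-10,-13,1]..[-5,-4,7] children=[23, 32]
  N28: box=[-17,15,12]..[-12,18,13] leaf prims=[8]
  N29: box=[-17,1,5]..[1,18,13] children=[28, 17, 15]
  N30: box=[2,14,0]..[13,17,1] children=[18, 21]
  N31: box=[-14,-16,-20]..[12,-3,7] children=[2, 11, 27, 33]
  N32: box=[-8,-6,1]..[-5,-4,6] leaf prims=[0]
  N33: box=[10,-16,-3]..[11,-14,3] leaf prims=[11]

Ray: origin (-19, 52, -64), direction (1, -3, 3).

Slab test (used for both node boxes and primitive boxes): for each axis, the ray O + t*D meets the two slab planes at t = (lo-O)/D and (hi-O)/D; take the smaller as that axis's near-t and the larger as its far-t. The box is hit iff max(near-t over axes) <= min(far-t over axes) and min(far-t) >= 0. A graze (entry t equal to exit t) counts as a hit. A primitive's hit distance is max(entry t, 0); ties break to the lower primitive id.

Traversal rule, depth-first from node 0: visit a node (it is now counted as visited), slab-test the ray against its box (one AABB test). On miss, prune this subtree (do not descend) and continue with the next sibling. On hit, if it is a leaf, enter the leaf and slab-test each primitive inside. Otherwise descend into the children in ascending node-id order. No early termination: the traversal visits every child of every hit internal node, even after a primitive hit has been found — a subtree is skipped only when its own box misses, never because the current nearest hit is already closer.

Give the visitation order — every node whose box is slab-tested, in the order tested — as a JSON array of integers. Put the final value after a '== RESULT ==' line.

Traverse from the root:
N0 x:[2,38] y:[32/3,68/3] z:[44/3,88/3] -> hit [44/3,68/3], descend [5, 14, 29, 31]
  N5 x:[3,32] y:[32/3,55/3] z:[47/3,65/3] -> hit [47/3,55/3], descend [16, 19, 20, 30]
    N16 x:[9,18] y:[11,55/3] z:[52/3,58/3] -> hit [52/3,18], descend [10, 26]
      N10 x:[9,15] y:[11,35/3] z:[52/3,58/3] -> miss, prune
      N26 x:[16,18] y:[49/3,55/3] z:[18,55/3] -> hit [18,18] leaf, test {P13@t=18}
    N19 x:[3,9] y:[35/3,49/3] z:[55/3,21] -> miss, prune
    N20 x:[27,29] y:[32/3,37/3] z:[47/3,16] -> miss, prune
    N30 x:[21,32] y:[35/3,38/3] z:[64/3,65/3] -> miss, prune
  N14 x:[18,38] y:[34/3,50/3] z:[25,88/3] -> miss, prune
  N29 x:[2,20] y:[34/3,17] z:[23,77/3] -> miss, prune
  N31 x:[5,31] y:[55/3,68/3] z:[44/3,71/3] -> hit [55/3,68/3], descend [2, 11, 27, 33]
    N2 x:[5,11] y:[56/3,68/3] z:[44/3,50/3] -> miss, prune
    N11 x:[22,31] y:[55/3,62/3] z:[15,50/3] -> miss, prune
    N27 x:[9,14] y:[56/3,65/3] z:[65/3,71/3] -> miss, prune
    N33 x:[29,30] y:[22,68/3] z:[61/3,67/3] -> miss, prune

15 AABB tests over nodes [0, 5, 16, 10, 26, 19, 20, 30, 14, 29, 31, 2, 11, 27, 33]; 1 leaf entered; closest P13.

== RESULT ==
[0, 5, 16, 10, 26, 19, 20, 30, 14, 29, 31, 2, 11, 27, 33]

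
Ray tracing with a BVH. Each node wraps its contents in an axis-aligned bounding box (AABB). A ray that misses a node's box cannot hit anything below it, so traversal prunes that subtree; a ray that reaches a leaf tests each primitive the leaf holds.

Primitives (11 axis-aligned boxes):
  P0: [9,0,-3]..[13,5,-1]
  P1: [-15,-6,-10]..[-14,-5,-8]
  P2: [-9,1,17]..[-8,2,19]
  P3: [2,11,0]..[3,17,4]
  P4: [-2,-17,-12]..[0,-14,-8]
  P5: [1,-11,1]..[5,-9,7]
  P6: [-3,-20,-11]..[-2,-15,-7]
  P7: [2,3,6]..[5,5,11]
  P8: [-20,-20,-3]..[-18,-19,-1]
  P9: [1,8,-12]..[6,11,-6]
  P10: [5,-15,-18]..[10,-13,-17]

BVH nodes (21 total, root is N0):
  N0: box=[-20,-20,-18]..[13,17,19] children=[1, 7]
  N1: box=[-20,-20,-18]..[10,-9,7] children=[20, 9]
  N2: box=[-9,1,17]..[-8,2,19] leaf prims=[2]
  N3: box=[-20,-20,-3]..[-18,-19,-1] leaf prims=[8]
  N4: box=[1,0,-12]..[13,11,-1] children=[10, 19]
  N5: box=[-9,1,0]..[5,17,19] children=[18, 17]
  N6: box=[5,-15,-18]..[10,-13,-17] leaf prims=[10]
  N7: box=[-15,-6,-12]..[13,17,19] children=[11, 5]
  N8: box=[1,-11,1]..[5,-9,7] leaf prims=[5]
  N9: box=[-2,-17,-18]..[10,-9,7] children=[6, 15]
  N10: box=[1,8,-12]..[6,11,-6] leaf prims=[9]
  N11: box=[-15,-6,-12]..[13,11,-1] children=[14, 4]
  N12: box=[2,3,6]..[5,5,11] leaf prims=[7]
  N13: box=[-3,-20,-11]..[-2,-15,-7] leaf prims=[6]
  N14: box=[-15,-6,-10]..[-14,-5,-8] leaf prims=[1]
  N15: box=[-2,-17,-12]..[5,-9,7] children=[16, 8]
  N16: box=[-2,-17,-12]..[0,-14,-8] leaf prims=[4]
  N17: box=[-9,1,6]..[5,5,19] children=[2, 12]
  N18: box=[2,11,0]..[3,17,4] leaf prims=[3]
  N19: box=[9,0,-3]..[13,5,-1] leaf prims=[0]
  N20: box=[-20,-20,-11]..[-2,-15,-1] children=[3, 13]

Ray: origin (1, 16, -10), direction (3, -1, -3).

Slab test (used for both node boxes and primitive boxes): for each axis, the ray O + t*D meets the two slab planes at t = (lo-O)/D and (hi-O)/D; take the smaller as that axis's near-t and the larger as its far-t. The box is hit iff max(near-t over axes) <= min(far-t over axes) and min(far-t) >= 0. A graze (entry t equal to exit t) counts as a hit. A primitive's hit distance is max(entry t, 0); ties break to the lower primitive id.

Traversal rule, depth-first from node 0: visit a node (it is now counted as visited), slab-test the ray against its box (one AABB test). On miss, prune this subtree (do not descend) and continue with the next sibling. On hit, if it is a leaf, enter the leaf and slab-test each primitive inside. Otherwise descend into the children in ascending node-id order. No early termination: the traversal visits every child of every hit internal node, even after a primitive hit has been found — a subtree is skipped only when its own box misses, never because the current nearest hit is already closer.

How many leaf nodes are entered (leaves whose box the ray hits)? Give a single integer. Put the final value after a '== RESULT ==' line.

Walk:
N0 x:[-7,4] y:[-1,36] z:[-29/3,8/3] -> hit [-1,8/3], descend [1, 7]
  N1 x:[-7,3] y:[25,36] z:[-17/3,8/3] -> miss, prune
  N7 x:[-16/3,4] y:[-1,22] z:[-29/3,2/3] -> hit [-1,2/3], descend [5, 11]
    N5 x:[-10/3,4/3] y:[-1,15] z:[-29/3,-10/3] -> miss, prune
    N11 x:[-16/3,4] y:[5,22] z:[-3,2/3] -> miss, prune

5 AABB tests over nodes [0, 1, 7, 5, 11]; 0 leaves entered; closest miss.

== RESULT ==
0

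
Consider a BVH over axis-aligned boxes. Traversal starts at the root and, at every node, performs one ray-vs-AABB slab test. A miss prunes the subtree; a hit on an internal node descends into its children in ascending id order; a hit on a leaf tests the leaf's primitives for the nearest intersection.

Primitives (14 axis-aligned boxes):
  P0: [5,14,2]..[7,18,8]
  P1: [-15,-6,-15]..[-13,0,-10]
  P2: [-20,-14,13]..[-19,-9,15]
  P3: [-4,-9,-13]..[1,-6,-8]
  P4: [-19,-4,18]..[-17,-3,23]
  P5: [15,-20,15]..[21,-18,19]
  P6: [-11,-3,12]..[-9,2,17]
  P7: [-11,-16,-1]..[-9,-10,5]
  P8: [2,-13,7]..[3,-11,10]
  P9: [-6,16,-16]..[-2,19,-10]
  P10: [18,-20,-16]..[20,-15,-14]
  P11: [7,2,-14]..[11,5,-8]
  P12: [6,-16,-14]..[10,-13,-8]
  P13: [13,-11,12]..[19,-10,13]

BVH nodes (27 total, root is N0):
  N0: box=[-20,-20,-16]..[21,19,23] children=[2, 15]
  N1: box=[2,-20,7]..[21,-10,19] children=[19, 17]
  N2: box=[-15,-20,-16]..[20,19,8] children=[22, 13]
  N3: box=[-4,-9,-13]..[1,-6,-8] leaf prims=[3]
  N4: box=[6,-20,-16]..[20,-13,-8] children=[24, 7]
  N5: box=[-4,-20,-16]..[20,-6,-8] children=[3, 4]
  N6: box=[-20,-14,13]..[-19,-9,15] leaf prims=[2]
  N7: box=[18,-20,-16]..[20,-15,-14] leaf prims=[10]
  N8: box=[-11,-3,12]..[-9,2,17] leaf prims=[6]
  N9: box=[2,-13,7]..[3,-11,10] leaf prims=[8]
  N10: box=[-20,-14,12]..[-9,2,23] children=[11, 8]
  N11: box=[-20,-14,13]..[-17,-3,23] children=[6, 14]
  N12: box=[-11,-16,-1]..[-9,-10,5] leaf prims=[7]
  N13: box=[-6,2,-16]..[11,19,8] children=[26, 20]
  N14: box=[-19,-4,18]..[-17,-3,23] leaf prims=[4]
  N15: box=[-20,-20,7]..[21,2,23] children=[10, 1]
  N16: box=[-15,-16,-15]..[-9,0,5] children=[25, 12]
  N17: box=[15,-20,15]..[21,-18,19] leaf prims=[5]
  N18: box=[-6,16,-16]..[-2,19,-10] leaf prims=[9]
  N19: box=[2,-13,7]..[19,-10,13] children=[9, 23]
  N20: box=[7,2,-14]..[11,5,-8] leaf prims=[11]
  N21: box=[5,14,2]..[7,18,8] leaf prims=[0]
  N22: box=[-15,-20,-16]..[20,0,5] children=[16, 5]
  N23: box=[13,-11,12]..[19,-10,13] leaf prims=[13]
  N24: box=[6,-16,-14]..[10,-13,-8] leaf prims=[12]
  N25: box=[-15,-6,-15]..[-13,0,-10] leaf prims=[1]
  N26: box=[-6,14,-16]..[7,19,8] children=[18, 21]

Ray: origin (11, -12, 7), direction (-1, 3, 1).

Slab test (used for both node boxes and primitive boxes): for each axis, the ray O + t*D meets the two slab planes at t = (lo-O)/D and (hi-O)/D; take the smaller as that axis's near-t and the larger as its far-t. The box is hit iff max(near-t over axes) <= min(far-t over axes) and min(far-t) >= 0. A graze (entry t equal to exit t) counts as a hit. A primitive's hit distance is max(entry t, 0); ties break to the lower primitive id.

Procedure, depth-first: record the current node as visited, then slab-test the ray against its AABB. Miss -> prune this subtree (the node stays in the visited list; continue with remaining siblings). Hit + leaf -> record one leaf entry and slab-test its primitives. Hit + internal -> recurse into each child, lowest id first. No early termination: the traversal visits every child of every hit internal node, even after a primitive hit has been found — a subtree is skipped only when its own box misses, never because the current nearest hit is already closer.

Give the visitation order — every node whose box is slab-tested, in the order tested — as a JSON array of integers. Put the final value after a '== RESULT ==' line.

Traverse from the root:
N0 x:[-10,31] y:[-8/3,31/3] z:[-23,16] -> hit [-8/3,31/3], descend [2, 15]
  N2 x:[-9,26] y:[-8/3,31/3] z:[-23,1] -> hit [-8/3,1], descend [13, 22]
    N13 x:[0,17] y:[14/3,31/3] z:[-23,1] -> miss, prune
    N22 x:[-9,26] y:[-8/3,4] z:[-23,-2] -> miss, prune
  N15 x:[-10,31] y:[-8/3,14/3] z:[0,16] -> hit [0,14/3], descend [1, 10]
    N1 x:[-10,9] y:[-8/3,2/3] z:[0,12] -> hit [0,2/3], descend [17, 19]
      N17 x:[-10,-4] y:[-8/3,-2] z:[8,12] -> miss, prune
      N19 x:[-8,9] y:[-1/3,2/3] z:[0,6] -> hit [0,2/3], descend [9, 23]
        N9 x:[8,9] y:[-1/3,1/3] z:[0,3] -> miss, prune
        N23 x:[-8,-2] y:[1/3,2/3] z:[5,6] -> miss, prune
    N10 x:[20,31] y:[-2/3,14/3] z:[5,16] -> miss, prune

11 AABB tests over nodes [0, 2, 13, 22, 15, 1, 17, 19, 9, 23, 10]; 0 leaves entered; closest miss.

== RESULT ==
[0, 2, 13, 22, 15, 1, 17, 19, 9, 23, 10]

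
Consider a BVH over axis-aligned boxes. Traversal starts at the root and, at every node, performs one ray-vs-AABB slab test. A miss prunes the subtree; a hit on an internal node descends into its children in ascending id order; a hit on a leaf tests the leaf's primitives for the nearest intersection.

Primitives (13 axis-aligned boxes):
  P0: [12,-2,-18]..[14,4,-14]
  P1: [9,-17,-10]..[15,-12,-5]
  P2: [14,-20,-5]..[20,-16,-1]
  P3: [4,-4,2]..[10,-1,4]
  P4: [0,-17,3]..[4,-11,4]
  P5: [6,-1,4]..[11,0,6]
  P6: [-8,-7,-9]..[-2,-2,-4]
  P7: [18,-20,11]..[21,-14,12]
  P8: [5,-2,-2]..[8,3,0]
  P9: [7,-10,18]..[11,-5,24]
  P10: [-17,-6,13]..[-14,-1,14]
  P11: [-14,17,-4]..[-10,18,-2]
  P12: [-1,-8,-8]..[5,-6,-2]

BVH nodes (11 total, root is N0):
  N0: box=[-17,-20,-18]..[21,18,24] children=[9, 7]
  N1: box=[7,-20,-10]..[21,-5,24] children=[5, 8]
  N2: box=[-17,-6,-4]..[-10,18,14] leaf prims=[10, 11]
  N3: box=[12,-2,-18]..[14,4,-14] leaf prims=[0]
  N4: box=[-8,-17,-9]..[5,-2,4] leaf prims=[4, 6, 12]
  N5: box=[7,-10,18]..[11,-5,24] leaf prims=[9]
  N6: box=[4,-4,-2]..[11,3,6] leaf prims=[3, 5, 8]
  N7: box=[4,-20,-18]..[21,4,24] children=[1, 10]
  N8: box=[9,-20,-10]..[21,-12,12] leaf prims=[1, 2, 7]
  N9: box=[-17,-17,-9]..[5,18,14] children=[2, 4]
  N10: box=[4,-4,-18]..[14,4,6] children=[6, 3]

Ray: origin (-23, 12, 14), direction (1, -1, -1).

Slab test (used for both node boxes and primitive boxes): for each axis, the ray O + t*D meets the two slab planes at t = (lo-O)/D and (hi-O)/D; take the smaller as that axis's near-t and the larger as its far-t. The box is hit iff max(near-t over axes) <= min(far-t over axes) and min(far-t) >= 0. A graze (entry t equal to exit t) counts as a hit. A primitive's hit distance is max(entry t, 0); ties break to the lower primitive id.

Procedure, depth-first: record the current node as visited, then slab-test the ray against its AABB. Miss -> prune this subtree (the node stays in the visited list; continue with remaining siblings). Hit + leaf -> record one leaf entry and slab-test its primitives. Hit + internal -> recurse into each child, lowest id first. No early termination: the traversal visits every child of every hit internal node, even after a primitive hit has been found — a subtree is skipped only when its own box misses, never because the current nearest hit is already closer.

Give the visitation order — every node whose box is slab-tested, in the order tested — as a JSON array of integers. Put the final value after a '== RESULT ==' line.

Trace the traversal:
N0 x:[6,44] y:[-6,32] z:[-10,32] -> hit [6,32], descend [7, 9]
  N7 x:[27,44] y:[8,32] z:[-10,32] -> hit [27,32], descend [1, 10]
    N1 x:[30,44] y:[17,32] z:[-10,24] -> miss, prune
    N10 x:[27,37] y:[8,16] z:[8,32] -> miss, prune
  N9 x:[6,28] y:[-6,29] z:[0,23] -> hit [6,23], descend [2, 4]
    N2 x:[6,13] y:[-6,18] z:[0,18] -> hit [6,13] leaf, test {P10(miss), P11(miss)}
    N4 x:[15,28] y:[14,29] z:[10,23] -> hit [15,23] leaf, test {P4(miss), P6@t=18, P12(miss)}

order=[0, 7, 1, 10, 9, 2, 4]  |boxes|=7  |leaves|=2  hit=P6

== RESULT ==
[0, 7, 1, 10, 9, 2, 4]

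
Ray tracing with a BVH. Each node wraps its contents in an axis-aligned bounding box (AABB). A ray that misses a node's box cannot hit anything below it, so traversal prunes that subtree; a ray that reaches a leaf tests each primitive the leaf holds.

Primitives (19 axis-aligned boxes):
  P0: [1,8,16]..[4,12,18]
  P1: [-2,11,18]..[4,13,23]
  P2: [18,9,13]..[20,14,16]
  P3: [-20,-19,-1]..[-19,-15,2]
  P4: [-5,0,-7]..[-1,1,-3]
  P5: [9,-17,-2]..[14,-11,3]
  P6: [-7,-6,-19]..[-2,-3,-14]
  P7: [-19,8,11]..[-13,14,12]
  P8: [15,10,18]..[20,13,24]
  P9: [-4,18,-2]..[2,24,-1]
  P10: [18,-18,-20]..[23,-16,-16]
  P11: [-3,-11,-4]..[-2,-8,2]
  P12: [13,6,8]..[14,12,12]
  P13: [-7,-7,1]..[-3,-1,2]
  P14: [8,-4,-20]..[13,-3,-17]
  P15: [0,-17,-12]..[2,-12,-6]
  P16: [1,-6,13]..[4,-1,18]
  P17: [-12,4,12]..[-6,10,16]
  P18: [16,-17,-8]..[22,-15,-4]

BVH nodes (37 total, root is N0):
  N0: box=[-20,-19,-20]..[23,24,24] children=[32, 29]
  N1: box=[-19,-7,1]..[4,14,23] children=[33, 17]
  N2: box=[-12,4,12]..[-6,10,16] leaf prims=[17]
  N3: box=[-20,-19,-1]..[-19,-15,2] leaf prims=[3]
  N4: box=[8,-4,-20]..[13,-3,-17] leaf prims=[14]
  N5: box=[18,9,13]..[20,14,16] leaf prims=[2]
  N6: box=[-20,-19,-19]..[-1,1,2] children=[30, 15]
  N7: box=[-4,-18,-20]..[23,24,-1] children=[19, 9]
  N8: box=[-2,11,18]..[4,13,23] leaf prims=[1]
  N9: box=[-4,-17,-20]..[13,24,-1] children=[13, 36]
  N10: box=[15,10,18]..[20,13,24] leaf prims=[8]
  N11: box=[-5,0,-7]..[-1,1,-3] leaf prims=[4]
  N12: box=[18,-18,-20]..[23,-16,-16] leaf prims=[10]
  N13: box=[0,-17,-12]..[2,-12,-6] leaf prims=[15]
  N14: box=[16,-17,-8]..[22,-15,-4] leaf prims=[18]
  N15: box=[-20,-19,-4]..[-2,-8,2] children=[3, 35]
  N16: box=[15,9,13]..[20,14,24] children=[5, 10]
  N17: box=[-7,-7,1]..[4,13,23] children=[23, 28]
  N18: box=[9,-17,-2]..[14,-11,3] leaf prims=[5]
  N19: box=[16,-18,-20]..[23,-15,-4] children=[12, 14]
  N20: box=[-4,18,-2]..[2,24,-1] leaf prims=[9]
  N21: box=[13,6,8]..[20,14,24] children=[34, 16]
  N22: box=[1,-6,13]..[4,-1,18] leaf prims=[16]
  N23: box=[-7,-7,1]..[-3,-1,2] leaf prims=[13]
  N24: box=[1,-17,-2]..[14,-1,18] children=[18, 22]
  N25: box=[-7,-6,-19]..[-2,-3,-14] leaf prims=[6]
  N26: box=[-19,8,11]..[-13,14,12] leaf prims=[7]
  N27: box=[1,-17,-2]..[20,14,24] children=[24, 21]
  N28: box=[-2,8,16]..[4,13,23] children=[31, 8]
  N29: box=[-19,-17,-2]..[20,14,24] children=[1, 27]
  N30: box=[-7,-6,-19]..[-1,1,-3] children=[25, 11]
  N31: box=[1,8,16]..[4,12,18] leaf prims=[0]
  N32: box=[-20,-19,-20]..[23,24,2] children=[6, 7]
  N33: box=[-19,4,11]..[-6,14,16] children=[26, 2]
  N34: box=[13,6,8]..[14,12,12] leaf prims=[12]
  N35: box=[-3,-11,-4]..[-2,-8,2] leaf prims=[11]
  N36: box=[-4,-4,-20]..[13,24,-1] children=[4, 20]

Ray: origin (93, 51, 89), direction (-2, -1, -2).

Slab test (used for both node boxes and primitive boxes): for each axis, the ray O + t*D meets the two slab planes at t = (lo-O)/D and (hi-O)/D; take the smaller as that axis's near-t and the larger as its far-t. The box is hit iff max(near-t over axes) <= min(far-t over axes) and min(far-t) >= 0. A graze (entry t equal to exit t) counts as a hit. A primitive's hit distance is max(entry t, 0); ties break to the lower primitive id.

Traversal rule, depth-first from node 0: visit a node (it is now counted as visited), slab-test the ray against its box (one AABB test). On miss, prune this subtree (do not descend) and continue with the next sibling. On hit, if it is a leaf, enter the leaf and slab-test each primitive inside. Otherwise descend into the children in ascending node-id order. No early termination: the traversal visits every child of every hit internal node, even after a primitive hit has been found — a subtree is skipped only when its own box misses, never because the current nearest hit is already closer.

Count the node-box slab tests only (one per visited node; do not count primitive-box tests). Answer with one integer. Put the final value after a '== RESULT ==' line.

Traverse from the root:
N0 x:[35,113/2] y:[27,70] z:[65/2,109/2] -> hit [35,109/2], descend [29, 32]
  N29 x:[73/2,56] y:[37,68] z:[65/2,91/2] -> hit [37,91/2], descend [1, 27]
    N1 x:[89/2,56] y:[37,58] z:[33,44] -> miss, prune
    N27 x:[73/2,46] y:[37,68] z:[65/2,91/2] -> hit [37,91/2], descend [21, 24]
      N21 x:[73/2,40] y:[37,45] z:[65/2,81/2] -> hit [37,40], descend [16, 34]
        N16 x:[73/2,39] y:[37,42] z:[65/2,38] -> hit [37,38], descend [5, 10]
          N5 x:[73/2,75/2] y:[37,42] z:[73/2,38] -> hit [37,75/2] leaf, test {P2@t=37}
          N10 x:[73/2,39] y:[38,41] z:[65/2,71/2] -> miss, prune
        N34 x:[79/2,40] y:[39,45] z:[77/2,81/2] -> hit [79/2,40] leaf, test {P12@t=79/2}
      N24 x:[79/2,46] y:[52,68] z:[71/2,91/2] -> miss, prune
  N32 x:[35,113/2] y:[27,70] z:[87/2,109/2] -> hit [87/2,109/2], descend [6, 7]
    N6 x:[47,113/2] y:[50,70] z:[87/2,54] -> hit [50,54], descend [15, 30]
      N15 x:[95/2,113/2] y:[59,70] z:[87/2,93/2] -> miss, prune
      N30 x:[47,50] y:[50,57] z:[46,54] -> hit [50,50], descend [11, 25]
        N11 x:[47,49] y:[50,51] z:[46,48] -> miss, prune
        N25 x:[95/2,50] y:[54,57] z:[103/2,54] -> miss, prune
    N7 x:[35,97/2] y:[27,69] z:[45,109/2] -> hit [45,97/2], descend [9, 19]
      N9 x:[40,97/2] y:[27,68] z:[45,109/2] -> hit [45,97/2], descend [13, 36]
        N13 x:[91/2,93/2] y:[63,68] z:[95/2,101/2] -> miss, prune
        N36 x:[40,97/2] y:[27,55] z:[45,109/2] -> hit [45,97/2], descend [4, 20]
          N4 x:[40,85/2] y:[54,55] z:[53,109/2] -> miss, prune
          N20 x:[91/2,97/2] y:[27,33] z:[45,91/2] -> miss, prune
      N19 x:[35,77/2] y:[66,69] z:[93/2,109/2] -> miss, prune

23 AABB tests over nodes [0, 29, 1, 27, 21, 16, 5, 10, 34, 24, 32, 6, 15, 30, 11, 25, 7, 9, 13, 36, 4, 20, 19]; 2 leaves entered; closest P2.

== RESULT ==
23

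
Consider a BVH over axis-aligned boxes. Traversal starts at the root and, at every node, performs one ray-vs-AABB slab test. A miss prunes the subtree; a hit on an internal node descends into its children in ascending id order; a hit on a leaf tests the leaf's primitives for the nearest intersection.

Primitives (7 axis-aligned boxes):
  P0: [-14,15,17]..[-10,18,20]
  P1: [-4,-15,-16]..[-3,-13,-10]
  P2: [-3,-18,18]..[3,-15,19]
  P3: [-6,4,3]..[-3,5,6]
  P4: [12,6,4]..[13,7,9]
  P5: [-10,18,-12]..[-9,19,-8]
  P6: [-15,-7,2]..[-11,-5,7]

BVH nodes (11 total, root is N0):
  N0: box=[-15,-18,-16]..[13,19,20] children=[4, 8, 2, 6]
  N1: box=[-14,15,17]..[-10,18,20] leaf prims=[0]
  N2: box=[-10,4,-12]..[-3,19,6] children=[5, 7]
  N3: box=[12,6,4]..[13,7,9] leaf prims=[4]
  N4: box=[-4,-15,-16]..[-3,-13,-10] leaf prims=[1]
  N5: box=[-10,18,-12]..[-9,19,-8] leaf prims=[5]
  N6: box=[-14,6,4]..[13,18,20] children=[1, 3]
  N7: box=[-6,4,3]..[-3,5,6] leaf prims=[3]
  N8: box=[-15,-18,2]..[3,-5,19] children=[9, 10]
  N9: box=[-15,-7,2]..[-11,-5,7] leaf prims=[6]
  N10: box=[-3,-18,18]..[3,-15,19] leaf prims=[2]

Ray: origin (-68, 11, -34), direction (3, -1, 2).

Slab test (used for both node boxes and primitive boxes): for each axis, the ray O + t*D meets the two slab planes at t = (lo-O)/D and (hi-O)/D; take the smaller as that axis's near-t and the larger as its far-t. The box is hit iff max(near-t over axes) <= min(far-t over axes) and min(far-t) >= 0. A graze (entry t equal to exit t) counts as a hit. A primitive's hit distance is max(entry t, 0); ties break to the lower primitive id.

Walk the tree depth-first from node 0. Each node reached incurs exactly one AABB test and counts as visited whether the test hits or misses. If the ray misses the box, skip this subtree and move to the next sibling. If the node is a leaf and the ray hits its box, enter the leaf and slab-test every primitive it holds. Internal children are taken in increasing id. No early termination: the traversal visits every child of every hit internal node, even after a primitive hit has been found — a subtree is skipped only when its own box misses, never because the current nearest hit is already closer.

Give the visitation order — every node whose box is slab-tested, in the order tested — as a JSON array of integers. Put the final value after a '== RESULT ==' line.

Walk:
N0 x:[53/3,27] y:[-8,29] z:[9,27] -> hit [53/3,27], descend [2, 4, 6, 8]
  N2 x:[58/3,65/3] y:[-8,7] z:[11,20] -> miss, prune
  N4 x:[64/3,65/3] y:[24,26] z:[9,12] -> miss, prune
  N6 x:[18,27] y:[-7,5] z:[19,27] -> miss, prune
  N8 x:[53/3,71/3] y:[16,29] z:[18,53/2] -> hit [18,71/3], descend [9, 10]
    N9 x:[53/3,19] y:[16,18] z:[18,41/2] -> hit [18,18] leaf, test {P6@t=18}
    N10 x:[65/3,71/3] y:[26,29] z:[26,53/2] -> miss, prune

Summary -> nodes [0, 2, 4, 6, 8, 9, 10]; box-tests=7; leaf-entries=1; first=P6

== RESULT ==
[0, 2, 4, 6, 8, 9, 10]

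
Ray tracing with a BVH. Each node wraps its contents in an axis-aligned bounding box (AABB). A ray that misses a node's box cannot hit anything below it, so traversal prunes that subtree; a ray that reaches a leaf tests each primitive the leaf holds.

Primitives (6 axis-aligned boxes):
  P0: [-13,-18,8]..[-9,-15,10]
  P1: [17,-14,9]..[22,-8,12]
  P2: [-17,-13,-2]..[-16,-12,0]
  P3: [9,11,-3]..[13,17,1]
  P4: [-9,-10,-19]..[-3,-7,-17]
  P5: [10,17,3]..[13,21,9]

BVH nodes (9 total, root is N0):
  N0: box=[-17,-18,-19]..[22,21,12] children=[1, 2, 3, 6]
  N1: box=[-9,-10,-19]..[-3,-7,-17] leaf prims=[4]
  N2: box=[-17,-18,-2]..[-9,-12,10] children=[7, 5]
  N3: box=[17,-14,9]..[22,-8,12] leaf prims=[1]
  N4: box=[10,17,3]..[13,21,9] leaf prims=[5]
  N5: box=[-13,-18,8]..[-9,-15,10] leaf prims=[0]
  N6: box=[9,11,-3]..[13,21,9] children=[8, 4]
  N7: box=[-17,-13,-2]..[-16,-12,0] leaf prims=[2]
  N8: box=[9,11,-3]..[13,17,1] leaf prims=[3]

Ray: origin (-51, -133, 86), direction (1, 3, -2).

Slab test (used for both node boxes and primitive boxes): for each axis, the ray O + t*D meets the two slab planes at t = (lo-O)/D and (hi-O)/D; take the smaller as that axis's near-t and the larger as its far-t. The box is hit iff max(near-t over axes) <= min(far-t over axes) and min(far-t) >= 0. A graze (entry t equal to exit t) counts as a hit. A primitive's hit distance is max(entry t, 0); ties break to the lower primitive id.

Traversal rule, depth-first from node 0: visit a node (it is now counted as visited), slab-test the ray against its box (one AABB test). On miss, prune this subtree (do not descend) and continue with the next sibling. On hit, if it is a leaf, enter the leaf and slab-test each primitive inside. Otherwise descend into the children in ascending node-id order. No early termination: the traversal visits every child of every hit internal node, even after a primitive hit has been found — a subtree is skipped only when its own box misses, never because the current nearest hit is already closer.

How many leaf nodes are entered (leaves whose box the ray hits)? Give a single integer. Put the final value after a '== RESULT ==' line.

Traverse from the root:
N0 x:[34,73] y:[115/3,154/3] z:[37,105/2] -> hit [115/3,154/3], descend [1, 2, 3, 6]
  N1 x:[42,48] y:[41,42] z:[103/2,105/2] -> miss, prune
  N2 x:[34,42] y:[115/3,121/3] z:[38,44] -> hit [115/3,121/3], descend [5, 7]
    N5 x:[38,42] y:[115/3,118/3] z:[38,39] -> hit [115/3,39] leaf, test {P0@t=115/3}
    N7 x:[34,35] y:[40,121/3] z:[43,44] -> miss, prune
  N3 x:[68,73] y:[119/3,125/3] z:[37,77/2] -> miss, prune
  N6 x:[60,64] y:[48,154/3] z:[77/2,89/2] -> miss, prune

Summary -> nodes [0, 1, 2, 5, 7, 3, 6]; box-tests=7; leaf-entries=1; first=P0

== RESULT ==
1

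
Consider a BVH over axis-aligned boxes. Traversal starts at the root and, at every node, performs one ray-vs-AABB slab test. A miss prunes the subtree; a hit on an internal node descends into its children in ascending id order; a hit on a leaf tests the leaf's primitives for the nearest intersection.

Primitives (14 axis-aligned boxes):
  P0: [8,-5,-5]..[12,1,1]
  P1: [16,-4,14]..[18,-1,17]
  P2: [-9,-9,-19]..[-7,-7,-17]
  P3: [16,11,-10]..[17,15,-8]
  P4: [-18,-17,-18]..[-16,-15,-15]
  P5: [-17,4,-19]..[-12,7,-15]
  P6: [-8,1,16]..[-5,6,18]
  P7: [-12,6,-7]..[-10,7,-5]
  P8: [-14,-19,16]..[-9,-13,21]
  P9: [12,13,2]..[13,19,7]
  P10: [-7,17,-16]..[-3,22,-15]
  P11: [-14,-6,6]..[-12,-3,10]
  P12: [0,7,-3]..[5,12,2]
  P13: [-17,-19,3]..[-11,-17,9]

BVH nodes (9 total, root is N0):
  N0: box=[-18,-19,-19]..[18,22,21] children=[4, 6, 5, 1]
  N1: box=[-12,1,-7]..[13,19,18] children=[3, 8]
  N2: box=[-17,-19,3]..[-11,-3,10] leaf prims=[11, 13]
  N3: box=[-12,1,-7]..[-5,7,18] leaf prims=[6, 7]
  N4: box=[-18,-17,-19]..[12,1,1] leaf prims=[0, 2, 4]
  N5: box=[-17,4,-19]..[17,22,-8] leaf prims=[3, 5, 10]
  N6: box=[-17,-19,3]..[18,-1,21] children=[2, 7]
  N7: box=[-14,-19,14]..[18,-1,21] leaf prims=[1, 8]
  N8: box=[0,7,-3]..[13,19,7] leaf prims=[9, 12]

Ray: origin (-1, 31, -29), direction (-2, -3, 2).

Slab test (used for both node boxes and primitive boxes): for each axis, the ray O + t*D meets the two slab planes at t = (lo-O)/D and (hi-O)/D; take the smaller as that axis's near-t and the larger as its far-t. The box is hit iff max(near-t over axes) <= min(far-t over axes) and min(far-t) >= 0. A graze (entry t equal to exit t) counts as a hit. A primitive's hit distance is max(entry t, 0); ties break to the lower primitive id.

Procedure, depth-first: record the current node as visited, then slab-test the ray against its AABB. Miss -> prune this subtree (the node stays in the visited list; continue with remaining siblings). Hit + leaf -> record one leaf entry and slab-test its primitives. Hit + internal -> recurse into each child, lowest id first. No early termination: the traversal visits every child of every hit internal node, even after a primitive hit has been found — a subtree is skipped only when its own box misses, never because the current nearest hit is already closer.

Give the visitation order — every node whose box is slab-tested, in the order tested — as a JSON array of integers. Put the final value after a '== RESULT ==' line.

Traverse from the root:
N0 x:[-19/2,17/2] y:[3,50/3] z:[5,25] -> hit [5,17/2], descend [1, 4, 5, 6]
  N1 x:[-7,11/2] y:[4,10] z:[11,47/2] -> miss, prune
  N4 x:[-13/2,17/2] y:[10,16] z:[5,15] -> miss, prune
  N5 x:[-9,8] y:[3,9] z:[5,21/2] -> hit [5,8] leaf, test {P3(miss), P5(miss), P10(miss)}
  N6 x:[-19/2,8] y:[32/3,50/3] z:[16,25] -> miss, prune

Summary -> nodes [0, 1, 4, 5, 6]; box-tests=5; leaf-entries=1; first=miss

== RESULT ==
[0, 1, 4, 5, 6]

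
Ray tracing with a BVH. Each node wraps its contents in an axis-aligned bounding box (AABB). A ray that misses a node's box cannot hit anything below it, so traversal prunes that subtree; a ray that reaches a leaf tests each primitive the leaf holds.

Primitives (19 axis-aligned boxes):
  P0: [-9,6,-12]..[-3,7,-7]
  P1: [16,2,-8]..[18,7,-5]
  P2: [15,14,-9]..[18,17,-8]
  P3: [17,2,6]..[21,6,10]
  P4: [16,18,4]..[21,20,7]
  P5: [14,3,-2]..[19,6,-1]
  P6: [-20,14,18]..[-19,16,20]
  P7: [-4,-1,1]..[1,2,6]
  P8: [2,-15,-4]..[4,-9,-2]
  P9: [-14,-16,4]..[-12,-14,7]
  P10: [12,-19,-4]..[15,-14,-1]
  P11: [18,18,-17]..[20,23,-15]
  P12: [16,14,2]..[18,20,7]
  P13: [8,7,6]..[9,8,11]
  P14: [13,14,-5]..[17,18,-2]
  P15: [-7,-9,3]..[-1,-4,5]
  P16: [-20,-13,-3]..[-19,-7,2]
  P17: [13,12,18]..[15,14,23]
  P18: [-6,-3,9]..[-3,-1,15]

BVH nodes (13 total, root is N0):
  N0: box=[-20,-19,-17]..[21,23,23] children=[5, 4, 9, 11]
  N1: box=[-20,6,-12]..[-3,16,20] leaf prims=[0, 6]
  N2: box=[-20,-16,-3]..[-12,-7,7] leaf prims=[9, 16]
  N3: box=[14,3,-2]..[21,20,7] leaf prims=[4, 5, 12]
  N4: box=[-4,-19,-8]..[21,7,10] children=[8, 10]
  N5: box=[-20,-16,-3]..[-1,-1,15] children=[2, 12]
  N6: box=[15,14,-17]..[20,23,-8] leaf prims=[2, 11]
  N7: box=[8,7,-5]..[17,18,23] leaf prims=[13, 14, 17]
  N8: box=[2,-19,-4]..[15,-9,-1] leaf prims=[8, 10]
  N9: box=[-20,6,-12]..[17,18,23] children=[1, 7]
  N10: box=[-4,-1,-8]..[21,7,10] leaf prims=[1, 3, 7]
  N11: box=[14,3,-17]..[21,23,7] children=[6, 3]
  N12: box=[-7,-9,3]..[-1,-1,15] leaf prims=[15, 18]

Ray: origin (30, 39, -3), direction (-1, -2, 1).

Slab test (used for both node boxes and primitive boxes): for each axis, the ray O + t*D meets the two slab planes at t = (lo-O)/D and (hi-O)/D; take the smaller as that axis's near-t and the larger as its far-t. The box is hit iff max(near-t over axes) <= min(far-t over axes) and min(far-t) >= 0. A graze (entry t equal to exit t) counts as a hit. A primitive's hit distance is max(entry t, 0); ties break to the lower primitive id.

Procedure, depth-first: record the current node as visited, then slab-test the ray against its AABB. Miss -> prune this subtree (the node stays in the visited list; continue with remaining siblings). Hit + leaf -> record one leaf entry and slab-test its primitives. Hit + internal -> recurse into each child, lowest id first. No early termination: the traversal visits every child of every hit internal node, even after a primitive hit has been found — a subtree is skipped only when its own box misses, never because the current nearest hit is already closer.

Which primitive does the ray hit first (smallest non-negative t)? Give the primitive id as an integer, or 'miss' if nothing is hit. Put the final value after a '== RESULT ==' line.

Trace the traversal:
N0 x:[9,50] y:[8,29] z:[-14,26] -> hit [9,26], descend [4, 5, 9, 11]
  N4 x:[9,34] y:[16,29] z:[-5,13] -> miss, prune
  N5 x:[31,50] y:[20,55/2] z:[0,18] -> miss, prune
  N9 x:[13,50] y:[21/2,33/2] z:[-9,26] -> hit [13,33/2], descend [1, 7]
    N1 x:[33,50] y:[23/2,33/2] z:[-9,23] -> miss, prune
    N7 x:[13,22] y:[21/2,16] z:[-2,26] -> hit [13,16] leaf, test {P13(miss), P14(miss), P17(miss)}
  N11 x:[9,16] y:[8,18] z:[-14,10] -> hit [9,10], descend [3, 6]
    N3 x:[9,16] y:[19/2,18] z:[1,10] -> hit [19/2,10] leaf, test {P4@t=19/2, P5(miss), P12(miss)}
    N6 x:[10,15] y:[8,25/2] z:[-14,-5] -> miss, prune

order=[0, 4, 5, 9, 1, 7, 11, 3, 6]  |boxes|=9  |leaves|=2  hit=P4

== RESULT ==
4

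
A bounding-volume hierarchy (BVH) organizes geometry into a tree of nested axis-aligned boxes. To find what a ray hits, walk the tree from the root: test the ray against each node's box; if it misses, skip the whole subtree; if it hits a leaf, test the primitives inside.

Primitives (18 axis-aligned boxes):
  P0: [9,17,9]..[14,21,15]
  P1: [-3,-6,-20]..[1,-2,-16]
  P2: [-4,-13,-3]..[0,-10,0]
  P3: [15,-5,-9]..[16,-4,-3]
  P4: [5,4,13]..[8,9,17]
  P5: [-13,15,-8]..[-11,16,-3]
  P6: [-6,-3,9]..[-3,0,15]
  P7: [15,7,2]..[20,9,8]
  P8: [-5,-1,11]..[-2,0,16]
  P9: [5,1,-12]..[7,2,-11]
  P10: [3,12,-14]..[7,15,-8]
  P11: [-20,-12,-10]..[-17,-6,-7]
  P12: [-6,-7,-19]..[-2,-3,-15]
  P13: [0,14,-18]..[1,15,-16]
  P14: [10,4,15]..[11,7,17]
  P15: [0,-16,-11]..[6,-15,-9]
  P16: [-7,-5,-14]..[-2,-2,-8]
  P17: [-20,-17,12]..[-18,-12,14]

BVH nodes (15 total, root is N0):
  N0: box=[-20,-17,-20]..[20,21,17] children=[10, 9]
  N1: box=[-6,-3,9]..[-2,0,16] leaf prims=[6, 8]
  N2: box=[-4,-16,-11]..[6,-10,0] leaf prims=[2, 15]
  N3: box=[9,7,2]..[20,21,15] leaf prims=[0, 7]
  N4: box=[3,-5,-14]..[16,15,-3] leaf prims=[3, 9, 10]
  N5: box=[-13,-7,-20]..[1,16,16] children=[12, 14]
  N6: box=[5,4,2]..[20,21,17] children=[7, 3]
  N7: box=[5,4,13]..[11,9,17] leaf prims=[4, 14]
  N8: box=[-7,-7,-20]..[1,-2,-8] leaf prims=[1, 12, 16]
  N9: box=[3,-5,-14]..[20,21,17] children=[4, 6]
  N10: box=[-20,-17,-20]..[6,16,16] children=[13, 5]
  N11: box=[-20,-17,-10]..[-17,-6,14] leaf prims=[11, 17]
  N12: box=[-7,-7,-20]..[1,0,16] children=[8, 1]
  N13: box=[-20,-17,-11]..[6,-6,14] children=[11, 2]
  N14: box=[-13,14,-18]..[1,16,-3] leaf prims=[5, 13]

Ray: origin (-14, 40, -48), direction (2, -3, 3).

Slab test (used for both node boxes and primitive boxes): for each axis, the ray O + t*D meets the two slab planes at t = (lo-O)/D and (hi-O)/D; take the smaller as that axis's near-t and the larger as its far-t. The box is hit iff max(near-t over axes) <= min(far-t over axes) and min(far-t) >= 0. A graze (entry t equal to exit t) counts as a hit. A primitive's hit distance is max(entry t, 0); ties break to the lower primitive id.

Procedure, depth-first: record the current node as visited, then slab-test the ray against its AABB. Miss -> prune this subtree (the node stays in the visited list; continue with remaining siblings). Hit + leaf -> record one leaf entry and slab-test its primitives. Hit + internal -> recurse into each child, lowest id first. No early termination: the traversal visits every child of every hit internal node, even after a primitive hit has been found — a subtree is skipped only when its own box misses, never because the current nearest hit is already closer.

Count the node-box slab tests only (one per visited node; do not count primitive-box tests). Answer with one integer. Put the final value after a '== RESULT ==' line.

Traverse from the root:
N0 x:[-3,17] y:[19/3,19] z:[28/3,65/3] -> hit [28/3,17], descend [9, 10]
  N9 x:[17/2,17] y:[19/3,15] z:[34/3,65/3] -> hit [34/3,15], descend [4, 6]
    N4 x:[17/2,15] y:[25/3,15] z:[34/3,15] -> hit [34/3,15] leaf, test {P3@t=44/3, P9(miss), P10(miss)}
    N6 x:[19/2,17] y:[19/3,12] z:[50/3,65/3] -> miss, prune
  N10 x:[-3,10] y:[8,19] z:[28/3,64/3] -> hit [28/3,10], descend [5, 13]
    N5 x:[1/2,15/2] y:[8,47/3] z:[28/3,64/3] -> miss, prune
    N13 x:[-3,10] y:[46/3,19] z:[37/3,62/3] -> miss, prune

Summary -> nodes [0, 9, 4, 6, 10, 5, 13]; box-tests=7; leaf-entries=1; first=P3

== RESULT ==
7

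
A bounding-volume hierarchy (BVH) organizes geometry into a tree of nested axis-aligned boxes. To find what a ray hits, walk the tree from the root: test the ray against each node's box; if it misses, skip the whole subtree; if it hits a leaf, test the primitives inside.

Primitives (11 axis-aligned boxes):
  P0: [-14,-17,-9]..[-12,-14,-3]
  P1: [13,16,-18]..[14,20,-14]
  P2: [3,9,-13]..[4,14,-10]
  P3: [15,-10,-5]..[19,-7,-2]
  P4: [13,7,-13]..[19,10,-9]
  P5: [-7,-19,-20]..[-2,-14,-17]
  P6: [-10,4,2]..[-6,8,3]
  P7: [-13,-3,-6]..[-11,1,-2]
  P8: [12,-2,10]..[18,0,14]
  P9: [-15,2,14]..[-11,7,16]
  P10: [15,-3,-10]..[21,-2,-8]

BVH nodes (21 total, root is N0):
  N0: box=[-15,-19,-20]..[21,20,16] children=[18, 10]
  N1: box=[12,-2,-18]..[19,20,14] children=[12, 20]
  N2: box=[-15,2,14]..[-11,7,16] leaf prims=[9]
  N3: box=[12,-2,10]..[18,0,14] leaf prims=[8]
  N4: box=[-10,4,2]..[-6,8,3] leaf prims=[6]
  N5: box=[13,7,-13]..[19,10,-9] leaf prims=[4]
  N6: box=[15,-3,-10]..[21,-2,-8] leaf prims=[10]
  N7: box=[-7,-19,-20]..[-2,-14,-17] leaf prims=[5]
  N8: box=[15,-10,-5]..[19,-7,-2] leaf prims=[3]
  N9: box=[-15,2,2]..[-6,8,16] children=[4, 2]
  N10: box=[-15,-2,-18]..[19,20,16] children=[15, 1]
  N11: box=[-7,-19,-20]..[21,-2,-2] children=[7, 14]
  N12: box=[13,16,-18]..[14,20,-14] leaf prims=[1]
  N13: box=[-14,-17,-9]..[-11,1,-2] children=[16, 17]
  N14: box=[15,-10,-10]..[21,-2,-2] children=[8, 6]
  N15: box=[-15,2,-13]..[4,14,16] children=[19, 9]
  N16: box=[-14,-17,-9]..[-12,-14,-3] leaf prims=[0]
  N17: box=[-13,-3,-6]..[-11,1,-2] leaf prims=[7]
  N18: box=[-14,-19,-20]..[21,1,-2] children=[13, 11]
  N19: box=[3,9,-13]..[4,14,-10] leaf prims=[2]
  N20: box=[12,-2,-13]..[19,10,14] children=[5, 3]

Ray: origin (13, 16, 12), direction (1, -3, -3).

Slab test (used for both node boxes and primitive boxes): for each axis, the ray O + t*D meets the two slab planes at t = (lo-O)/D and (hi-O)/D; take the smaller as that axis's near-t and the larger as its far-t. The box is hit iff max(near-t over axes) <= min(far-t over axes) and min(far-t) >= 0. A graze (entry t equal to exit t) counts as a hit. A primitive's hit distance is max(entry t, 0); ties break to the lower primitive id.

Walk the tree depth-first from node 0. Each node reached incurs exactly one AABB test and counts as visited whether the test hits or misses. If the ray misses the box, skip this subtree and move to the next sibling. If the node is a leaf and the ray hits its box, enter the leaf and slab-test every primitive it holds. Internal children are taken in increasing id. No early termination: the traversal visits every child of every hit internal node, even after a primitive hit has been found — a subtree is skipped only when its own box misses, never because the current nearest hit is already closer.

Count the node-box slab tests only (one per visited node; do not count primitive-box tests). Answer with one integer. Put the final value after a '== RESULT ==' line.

Traverse from the root:
N0 x:[-28,8] y:[-4/3,35/3] z:[-4/3,32/3] -> hit [-4/3,8], descend [10, 18]
  N10 x:[-28,6] y:[-4/3,6] z:[-4/3,10] -> hit [-4/3,6], descend [1, 15]
    N1 x:[-1,6] y:[-4/3,6] z:[-2/3,10] -> hit [-2/3,6], descend [12, 20]
      N12 x:[0,1] y:[-4/3,0] z:[26/3,10] -> miss, prune
      N20 x:[-1,6] y:[2,6] z:[-2/3,25/3] -> hit [2,6], descend [3, 5]
        N3 x:[-1,5] y:[16/3,6] z:[-2/3,2/3] -> miss, prune
        N5 x:[0,6] y:[2,3] z:[7,25/3] -> miss, prune
    N15 x:[-28,-9] y:[2/3,14/3] z:[-4/3,25/3] -> miss, prune
  N18 x:[-27,8] y:[5,35/3] z:[14/3,32/3] -> hit [5,8], descend [11, 13]
    N11 x:[-20,8] y:[6,35/3] z:[14/3,32/3] -> hit [6,8], descend [7, 14]
      N7 x:[-20,-15] y:[10,35/3] z:[29/3,32/3] -> miss, prune
      N14 x:[2,8] y:[6,26/3] z:[14/3,22/3] -> hit [6,22/3], descend [6, 8]
        N6 x:[2,8] y:[6,19/3] z:[20/3,22/3] -> miss, prune
        N8 x:[2,6] y:[23/3,26/3] z:[14/3,17/3] -> miss, prune
    N13 x:[-27,-24] y:[5,11] z:[14/3,7] -> miss, prune

Summary -> nodes [0, 10, 1, 12, 20, 3, 5, 15, 18, 11, 7, 14, 6, 8, 13]; box-tests=15; leaf-entries=0; first=miss

== RESULT ==
15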